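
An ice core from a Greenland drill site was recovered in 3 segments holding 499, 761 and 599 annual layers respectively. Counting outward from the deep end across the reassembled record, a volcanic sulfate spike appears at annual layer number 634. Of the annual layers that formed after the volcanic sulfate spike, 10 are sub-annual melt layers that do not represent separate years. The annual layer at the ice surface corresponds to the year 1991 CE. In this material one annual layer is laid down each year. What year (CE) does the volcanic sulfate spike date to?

776 CE

Total annual layers = 499 + 761 + 599 = 1859.
1859 − 634 = 1225 annual layers lie beyond the volcanic sulfate spike toward the ice surface.
Removing the 10 false annual layers leaves 1225 − 10 = 1215 true annual layers beyond the volcanic sulfate spike.
Counting back 1215 years from 1991 CE places the volcanic sulfate spike in 1991 − 1215 = 776 CE.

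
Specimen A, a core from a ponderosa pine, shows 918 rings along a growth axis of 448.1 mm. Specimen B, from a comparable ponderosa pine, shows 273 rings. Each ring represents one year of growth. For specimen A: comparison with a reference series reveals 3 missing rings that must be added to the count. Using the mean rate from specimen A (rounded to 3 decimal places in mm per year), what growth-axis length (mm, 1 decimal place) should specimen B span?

133.0 mm

Specimen A: adjusted count: 918 + 3 = 921 rings.
A: Extension rate ≈ 448.1 / 921 = 0.487 mm/year.
For B, 0.487 mm/year × 273 years = 133.0 mm.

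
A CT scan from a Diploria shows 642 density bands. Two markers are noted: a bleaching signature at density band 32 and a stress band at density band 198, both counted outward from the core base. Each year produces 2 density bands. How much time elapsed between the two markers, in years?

Separation: 198 − 32 = 166 density bands.
Dividing by 2 density bands per year: 166 / 2 = 83 years.

83 years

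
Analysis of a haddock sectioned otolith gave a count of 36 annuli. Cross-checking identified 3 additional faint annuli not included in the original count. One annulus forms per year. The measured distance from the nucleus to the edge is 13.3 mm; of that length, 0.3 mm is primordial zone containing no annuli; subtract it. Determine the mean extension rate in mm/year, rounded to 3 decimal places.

Adjusted count: 36 + 3 = 39 annuli.
The growth record spans 13.3 − 0.3 = 13.0 mm.
13.0 mm over 39 years gives 13.0 / 39 ≈ 0.333 mm/year.

0.333 mm/year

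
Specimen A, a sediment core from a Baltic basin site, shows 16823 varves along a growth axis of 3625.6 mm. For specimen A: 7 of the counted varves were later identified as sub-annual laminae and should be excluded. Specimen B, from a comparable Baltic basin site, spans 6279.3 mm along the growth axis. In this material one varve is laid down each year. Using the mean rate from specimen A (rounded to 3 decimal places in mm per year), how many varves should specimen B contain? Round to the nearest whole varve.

Specimen A: after corrections the count is 16823 − 7 = 16816 varves.
A: Mean rate = 3625.6 mm / 16816 years ≈ 0.216 mm/year.
Specimen B: 6279.3 mm / 0.216 mm per year = 29070.83 years ≈ 29071 varves.

29071 varves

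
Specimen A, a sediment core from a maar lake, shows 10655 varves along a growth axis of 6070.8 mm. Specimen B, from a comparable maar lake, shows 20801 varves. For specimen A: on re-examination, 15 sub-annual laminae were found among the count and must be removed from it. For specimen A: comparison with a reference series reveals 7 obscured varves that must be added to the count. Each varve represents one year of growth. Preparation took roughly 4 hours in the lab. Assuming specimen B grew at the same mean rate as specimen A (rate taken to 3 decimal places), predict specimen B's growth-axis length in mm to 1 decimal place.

Specimen A: true varve count = 10655 − 15 + 7 = 10647.
A: 6070.8 mm over 10647 years gives 6070.8 / 10647 ≈ 0.570 mm/year.
Length of B = 0.570 × 20801 = 11856.6 mm.

11856.6 mm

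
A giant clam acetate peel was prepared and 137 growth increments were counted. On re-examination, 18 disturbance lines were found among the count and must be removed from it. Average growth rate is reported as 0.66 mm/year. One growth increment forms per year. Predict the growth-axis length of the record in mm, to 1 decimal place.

True growth increment count = 137 − 18 = 119.
Predicted length = 0.66 mm/year × 119 years = 78.5 mm.

78.5 mm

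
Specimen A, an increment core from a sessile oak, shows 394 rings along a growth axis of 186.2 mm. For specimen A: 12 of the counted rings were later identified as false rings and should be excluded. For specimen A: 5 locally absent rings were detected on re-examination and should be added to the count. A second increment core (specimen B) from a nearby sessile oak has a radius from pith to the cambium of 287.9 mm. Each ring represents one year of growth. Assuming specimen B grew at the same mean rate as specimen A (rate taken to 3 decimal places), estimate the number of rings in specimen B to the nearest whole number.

599 rings

Specimen A: after corrections the count is 394 − 12 + 5 = 387 rings.
A: Extension rate ≈ 186.2 / 387 = 0.481 mm/yr.
B spans 287.9 / 0.481 = 598.54 years ≈ 599 rings.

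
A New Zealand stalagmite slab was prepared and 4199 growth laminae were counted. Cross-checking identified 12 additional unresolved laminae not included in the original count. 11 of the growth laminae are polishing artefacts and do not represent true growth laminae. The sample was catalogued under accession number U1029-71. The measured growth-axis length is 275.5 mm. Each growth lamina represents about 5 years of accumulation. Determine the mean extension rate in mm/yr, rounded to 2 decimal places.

0.01 mm/yr

Correcting the raw count gives 4199 − 11 + 12 = 4200 true growth laminae.
4200 growth laminae at 5 years each span 4200 × 5 = 21000 years.
275.5 mm over 21000 years gives 275.5 / 21000 ≈ 0.01 mm/yr.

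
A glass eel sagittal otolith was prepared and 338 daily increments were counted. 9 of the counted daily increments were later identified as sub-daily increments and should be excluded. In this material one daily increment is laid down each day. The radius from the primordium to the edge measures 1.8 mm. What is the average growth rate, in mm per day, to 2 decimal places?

Adjusted count: 338 − 9 = 329 daily increments.
1.8 mm over 329 days gives 1.8 / 329 ≈ 0.01 mm per day.

0.01 mm per day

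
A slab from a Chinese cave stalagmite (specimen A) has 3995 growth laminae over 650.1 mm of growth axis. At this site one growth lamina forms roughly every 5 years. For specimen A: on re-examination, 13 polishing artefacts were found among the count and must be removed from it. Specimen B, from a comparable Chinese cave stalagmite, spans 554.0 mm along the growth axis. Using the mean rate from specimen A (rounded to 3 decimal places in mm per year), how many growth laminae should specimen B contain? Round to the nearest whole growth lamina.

Specimen A: adjusted count: 3995 − 13 = 3982 growth laminae.
Specimen A: multiplying by 5 years per growth lamina: 3982 × 5 = 19910 years.
A: Mean rate = 650.1 mm / 19910 years ≈ 0.033 mm per year.
B spans 554.0 / 0.033 = 16787.88 years; at 5 years per growth lamina that is 16787.88 / 5 ≈ 3358 growth laminae.

3358 growth laminae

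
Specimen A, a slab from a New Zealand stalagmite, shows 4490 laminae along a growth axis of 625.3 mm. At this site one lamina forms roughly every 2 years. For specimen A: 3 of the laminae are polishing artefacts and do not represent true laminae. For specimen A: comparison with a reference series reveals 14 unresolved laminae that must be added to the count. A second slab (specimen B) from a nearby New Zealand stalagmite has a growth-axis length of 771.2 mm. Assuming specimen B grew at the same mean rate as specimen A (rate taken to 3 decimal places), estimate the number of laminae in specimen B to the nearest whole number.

Specimen A: true lamina count = 4490 − 3 + 14 = 4501.
Specimen A: 4501 laminae at 2 years each span 4501 × 2 = 9002 years.
A: 625.3 mm over 9002 years gives 625.3 / 9002 ≈ 0.069 mm per year.
Specimen B: 771.2 mm / 0.069 mm per year = 11176.81 years; at 2 years per lamina that is 11176.81 / 2 ≈ 5588 laminae.

5588 laminae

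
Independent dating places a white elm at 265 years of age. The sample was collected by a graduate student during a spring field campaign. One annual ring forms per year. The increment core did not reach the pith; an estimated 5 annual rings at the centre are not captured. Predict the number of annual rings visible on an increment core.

At one annual ring per year, 265 years correspond to 265 annual rings.
Subtracting the 5 annual rings not captured gives 265 − 5 = 260 annual rings in the record.

260 annual rings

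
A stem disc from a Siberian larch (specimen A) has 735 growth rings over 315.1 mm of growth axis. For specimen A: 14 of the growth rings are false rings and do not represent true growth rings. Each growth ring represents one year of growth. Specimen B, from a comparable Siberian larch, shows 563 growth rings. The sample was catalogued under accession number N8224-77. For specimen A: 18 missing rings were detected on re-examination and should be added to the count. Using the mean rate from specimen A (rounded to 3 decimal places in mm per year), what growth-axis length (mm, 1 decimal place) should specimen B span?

239.8 mm

Specimen A: adjusted count: 735 − 14 + 18 = 739 growth rings.
A: 315.1 mm over 739 years gives 315.1 / 739 ≈ 0.426 mm/year.
B's length ≈ 0.426 × 563 = 239.8 mm.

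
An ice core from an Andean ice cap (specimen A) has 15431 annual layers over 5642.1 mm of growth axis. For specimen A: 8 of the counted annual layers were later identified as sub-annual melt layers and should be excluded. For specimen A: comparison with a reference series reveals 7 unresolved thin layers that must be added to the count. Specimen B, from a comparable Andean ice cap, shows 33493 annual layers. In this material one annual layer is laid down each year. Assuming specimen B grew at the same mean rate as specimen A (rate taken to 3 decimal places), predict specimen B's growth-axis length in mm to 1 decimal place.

Specimen A: adjusted count: 15431 − 8 + 7 = 15430 annual layers.
A: Extension rate ≈ 5642.1 / 15430 = 0.366 mm per year.
B's length ≈ 0.366 × 33493 = 12258.4 mm.

12258.4 mm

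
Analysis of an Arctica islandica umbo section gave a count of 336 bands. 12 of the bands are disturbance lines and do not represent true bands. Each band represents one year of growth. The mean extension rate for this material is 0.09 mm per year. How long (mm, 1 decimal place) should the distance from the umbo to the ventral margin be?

29.2 mm

True band count = 336 − 12 = 324.
324 years at 0.09 mm/year gives 0.09 × 324 = 29.2 mm.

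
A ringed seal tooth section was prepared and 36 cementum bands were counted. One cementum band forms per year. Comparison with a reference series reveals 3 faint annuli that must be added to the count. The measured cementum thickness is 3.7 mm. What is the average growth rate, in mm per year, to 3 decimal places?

Adjusted count: 36 + 3 = 39 cementum bands.
Extension rate ≈ 3.7 / 39 = 0.095 mm per year.

0.095 mm per year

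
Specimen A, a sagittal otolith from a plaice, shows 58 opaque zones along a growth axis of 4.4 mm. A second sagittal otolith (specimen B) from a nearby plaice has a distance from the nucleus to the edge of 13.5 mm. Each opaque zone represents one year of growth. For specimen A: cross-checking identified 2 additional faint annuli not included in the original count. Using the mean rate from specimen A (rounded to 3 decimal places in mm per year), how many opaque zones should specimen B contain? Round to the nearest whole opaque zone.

185 opaque zones

Specimen A: correcting the raw count gives 58 + 2 = 60 true opaque zones.
A: Mean rate = 4.4 mm / 60 years ≈ 0.073 mm per year.
For B, 13.5 / 0.073 = 184.93 years ≈ 185 opaque zones.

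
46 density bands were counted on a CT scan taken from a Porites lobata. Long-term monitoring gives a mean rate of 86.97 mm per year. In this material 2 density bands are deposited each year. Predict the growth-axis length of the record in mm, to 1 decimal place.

With 2 density bands per year, 46 / 2 = 23 years.
Length ≈ 86.97 × 23 = 2000.3 mm.

2000.3 mm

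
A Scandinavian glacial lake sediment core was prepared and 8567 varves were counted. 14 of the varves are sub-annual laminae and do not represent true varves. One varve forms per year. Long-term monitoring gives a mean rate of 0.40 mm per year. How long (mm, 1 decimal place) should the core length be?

3421.2 mm

Adjusted count: 8567 − 14 = 8553 varves.
8553 years at 0.40 mm/year gives 0.40 × 8553 = 3421.2 mm.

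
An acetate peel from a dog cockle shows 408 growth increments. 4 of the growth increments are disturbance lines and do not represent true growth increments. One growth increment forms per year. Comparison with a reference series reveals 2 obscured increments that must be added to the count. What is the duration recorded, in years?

True growth increment count = 408 − 4 + 2 = 406.
At one growth increment per year, that is 406 years.

406 years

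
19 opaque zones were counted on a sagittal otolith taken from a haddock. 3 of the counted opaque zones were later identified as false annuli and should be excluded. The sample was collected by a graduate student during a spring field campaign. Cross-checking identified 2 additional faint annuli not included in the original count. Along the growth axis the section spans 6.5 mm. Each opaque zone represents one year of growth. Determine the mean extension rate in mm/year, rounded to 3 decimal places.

After corrections the count is 19 − 3 + 2 = 18 opaque zones.
Mean rate = 6.5 mm / 18 years ≈ 0.361 mm/year.

0.361 mm/year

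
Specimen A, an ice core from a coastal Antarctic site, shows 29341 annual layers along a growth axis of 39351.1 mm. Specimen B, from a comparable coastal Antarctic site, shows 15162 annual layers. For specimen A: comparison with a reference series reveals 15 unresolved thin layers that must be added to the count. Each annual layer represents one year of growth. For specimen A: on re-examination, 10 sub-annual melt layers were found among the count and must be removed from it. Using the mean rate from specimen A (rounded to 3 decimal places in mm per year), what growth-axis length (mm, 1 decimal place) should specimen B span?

20332.2 mm

Specimen A: after corrections the count is 29341 − 10 + 15 = 29346 annual layers.
A: Extension rate ≈ 39351.1 / 29346 = 1.341 mm/yr.
B's length ≈ 1.341 × 15162 = 20332.2 mm.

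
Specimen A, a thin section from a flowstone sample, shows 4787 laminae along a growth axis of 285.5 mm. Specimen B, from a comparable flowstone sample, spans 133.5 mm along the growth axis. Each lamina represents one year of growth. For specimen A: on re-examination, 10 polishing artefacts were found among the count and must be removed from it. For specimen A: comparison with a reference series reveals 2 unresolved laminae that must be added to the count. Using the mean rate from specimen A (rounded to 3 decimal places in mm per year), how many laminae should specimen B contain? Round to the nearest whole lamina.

Specimen A: after corrections the count is 4787 − 10 + 2 = 4779 laminae.
A: 285.5 mm over 4779 years gives 285.5 / 4779 ≈ 0.060 mm/year.
B spans 133.5 / 0.060 = 2225.00 years ≈ 2225 laminae.

2225 laminae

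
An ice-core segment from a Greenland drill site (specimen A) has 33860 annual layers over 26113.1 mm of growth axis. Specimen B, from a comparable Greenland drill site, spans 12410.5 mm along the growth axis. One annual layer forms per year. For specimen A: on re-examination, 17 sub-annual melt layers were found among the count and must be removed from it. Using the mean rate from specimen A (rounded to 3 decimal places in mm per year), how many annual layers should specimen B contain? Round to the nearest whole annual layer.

16076 annual layers

Specimen A: after corrections the count is 33860 − 17 = 33843 annual layers.
A: 26113.1 mm over 33843 years gives 26113.1 / 33843 ≈ 0.772 mm/year.
Specimen B: 12410.5 mm / 0.772 mm per year = 16075.78 years ≈ 16076 annual layers.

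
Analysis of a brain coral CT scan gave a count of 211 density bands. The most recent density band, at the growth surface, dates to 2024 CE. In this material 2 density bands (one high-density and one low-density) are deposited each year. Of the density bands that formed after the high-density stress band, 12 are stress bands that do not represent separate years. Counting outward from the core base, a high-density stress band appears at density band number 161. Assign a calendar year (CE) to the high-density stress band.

2005 CE

211 − 161 = 50 density bands lie beyond the high-density stress band toward the growth surface.
50 − 12 false = 38 true density bands after the high-density stress band.
38 density bands at 2 per year is 38 / 2 = 19 years.
2024 − 19 = 2005 CE.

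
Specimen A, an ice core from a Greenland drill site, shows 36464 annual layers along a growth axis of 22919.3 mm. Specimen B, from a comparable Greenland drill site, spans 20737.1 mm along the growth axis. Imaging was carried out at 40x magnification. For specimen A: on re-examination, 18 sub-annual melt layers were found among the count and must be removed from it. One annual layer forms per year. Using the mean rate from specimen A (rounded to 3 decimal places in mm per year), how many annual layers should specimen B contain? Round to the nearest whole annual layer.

32968 annual layers

Specimen A: correcting the raw count gives 36464 − 18 = 36446 true annual layers.
A: Mean rate = 22919.3 mm / 36446 years ≈ 0.629 mm/year.
Specimen B: 20737.1 mm / 0.629 mm per year = 32968.36 years ≈ 32968 annual layers.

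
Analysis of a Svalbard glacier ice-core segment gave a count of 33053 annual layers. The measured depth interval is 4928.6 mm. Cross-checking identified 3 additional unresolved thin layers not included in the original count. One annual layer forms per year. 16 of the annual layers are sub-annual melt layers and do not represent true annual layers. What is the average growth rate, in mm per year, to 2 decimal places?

After corrections the count is 33053 − 16 + 3 = 33040 annual layers.
Mean rate = 4928.6 mm / 33040 years ≈ 0.15 mm per year.

0.15 mm per year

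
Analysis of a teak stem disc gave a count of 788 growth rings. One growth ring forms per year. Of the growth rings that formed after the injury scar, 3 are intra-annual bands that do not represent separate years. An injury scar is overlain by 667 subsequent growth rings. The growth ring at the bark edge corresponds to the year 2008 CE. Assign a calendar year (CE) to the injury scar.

667 growth rings post-date the injury scar.
Removing the 3 false growth rings leaves 667 − 3 = 664 true growth rings beyond the injury scar.
Counting back 664 years from 2008 CE places the injury scar in 2008 − 664 = 1344 CE.

1344 CE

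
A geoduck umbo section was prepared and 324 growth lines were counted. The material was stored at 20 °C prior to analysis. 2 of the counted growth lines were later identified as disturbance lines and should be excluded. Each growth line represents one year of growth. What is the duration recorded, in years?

322 yr

True growth line count = 324 − 2 = 322.
With a one-to-one growth line periodicity this is 322 years.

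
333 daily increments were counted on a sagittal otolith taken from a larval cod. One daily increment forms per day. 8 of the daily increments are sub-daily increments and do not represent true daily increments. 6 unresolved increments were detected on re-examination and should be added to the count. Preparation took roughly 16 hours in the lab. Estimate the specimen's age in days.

Correcting the raw count gives 333 − 8 + 6 = 331 true daily increments.
With a one-to-one daily increment periodicity this is 331 days.

331 d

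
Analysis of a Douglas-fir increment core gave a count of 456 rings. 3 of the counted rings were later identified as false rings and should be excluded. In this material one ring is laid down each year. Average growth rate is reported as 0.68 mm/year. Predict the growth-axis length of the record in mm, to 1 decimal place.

308.0 mm

After corrections the count is 456 − 3 = 453 rings.
Predicted length = 0.68 mm/year × 453 years = 308.0 mm.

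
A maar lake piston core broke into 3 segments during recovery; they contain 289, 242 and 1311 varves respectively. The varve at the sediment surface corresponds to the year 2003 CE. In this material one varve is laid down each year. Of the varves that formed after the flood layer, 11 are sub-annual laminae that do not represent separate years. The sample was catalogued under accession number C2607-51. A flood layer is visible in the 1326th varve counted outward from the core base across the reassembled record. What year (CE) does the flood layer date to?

1498 CE

Total varves = 289 + 242 + 1311 = 1842.
1842 − 1326 = 516 varves lie beyond the flood layer toward the sediment surface.
Removing the 11 false varves leaves 516 − 11 = 505 true varves beyond the flood layer.
The varve at the sediment surface is 2003 CE, so the flood layer dates to 2003 − 505 = 1498 CE.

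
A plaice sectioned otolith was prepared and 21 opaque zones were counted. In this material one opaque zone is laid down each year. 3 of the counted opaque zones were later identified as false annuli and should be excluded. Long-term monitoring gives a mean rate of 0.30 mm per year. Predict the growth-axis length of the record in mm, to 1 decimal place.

Adjusted count: 21 − 3 = 18 opaque zones.
Length ≈ 0.30 × 18 = 5.4 mm.

5.4 mm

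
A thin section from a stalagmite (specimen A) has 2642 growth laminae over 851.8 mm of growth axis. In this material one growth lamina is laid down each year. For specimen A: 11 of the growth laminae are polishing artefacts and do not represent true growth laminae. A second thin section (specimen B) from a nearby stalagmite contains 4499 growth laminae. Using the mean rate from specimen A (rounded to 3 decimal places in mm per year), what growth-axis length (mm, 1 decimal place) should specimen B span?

1457.7 mm

Specimen A: after corrections the count is 2642 − 11 = 2631 growth laminae.
A: 851.8 mm over 2631 years gives 851.8 / 2631 ≈ 0.324 mm/year.
B's length ≈ 0.324 × 4499 = 1457.7 mm.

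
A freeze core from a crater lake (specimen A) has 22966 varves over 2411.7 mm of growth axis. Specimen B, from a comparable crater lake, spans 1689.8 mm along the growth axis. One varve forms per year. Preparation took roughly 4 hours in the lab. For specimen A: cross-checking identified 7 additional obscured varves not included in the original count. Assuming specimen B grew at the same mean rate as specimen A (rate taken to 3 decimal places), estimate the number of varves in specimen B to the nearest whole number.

16093 varves

Specimen A: correcting the raw count gives 22966 + 7 = 22973 true varves.
A: Mean rate = 2411.7 mm / 22973 years ≈ 0.105 mm/yr.
B spans 1689.8 / 0.105 = 16093.33 years ≈ 16093 varves.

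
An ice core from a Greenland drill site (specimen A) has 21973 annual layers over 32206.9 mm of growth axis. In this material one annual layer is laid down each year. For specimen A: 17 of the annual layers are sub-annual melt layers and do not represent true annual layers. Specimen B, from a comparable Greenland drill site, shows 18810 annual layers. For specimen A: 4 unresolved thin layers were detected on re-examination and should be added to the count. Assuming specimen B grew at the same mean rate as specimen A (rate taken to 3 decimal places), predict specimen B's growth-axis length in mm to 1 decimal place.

Specimen A: correcting the raw count gives 21973 − 17 + 4 = 21960 true annual layers.
A: 32206.9 mm over 21960 years gives 32206.9 / 21960 ≈ 1.467 mm/yr.
Length of B = 1.467 × 18810 = 27594.3 mm.

27594.3 mm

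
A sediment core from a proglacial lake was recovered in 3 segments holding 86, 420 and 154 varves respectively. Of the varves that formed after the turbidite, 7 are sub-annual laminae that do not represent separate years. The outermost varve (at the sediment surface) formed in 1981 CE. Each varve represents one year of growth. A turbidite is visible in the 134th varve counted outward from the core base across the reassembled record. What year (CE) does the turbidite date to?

Total varves = 86 + 420 + 154 = 660.
Between varve 134 and the sediment surface there are 660 − 134 = 526 varves.
Excluding 7 false varves: 526 − 7 = 519.
Counting back 519 years from 1981 CE places the turbidite in 1981 − 519 = 1462 CE.

1462 CE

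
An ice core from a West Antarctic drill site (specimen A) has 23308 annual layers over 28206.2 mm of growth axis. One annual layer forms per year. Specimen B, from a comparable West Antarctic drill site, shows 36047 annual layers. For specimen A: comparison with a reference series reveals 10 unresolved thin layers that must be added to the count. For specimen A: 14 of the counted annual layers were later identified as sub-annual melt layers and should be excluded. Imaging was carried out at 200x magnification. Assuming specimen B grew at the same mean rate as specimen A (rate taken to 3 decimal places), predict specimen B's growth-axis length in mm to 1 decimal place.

Specimen A: true annual layer count = 23308 − 14 + 10 = 23304.
A: Mean rate = 28206.2 mm / 23304 years ≈ 1.210 mm/year.
For B, 1.210 mm/year × 36047 years = 43616.9 mm.

43616.9 mm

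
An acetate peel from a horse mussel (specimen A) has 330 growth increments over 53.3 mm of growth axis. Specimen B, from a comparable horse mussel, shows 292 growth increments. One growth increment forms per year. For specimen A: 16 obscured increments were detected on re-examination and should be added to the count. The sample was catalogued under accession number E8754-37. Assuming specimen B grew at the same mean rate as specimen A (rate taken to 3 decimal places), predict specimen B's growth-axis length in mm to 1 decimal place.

45.0 mm

Specimen A: adjusted count: 330 + 16 = 346 growth increments.
A: 53.3 mm over 346 years gives 53.3 / 346 ≈ 0.154 mm per year.
B's length ≈ 0.154 × 292 = 45.0 mm.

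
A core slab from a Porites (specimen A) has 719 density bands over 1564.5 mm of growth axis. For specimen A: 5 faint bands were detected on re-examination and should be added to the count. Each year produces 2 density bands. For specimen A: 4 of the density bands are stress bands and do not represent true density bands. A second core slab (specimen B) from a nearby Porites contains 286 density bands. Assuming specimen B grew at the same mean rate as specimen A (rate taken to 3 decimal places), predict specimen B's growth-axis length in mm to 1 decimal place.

Specimen A: true density band count = 719 − 4 + 5 = 720.
Specimen A: 720 density bands at 2 per year is 720 / 2 = 360 years.
A: Extension rate ≈ 1564.5 / 360 = 4.346 mm per year.
Specimen B: with 2 density bands per year, 286 / 2 = 143 years. For B, 4.346 mm/year × 143 years = 621.5 mm.

621.5 mm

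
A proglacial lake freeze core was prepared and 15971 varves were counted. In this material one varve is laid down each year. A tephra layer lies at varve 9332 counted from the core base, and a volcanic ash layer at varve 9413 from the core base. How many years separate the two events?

81 yr

The two markers are separated by 9413 − 9332 = 81 varves.
One varve per year makes the interval 81 years.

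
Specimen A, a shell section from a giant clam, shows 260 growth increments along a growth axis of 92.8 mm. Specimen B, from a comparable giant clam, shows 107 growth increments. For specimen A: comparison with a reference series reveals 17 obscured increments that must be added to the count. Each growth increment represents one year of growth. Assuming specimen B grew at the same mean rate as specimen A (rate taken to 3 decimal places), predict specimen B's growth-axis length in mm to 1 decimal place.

35.8 mm

Specimen A: correcting the raw count gives 260 + 17 = 277 true growth increments.
A: 92.8 mm over 277 years gives 92.8 / 277 ≈ 0.335 mm/year.
B's length ≈ 0.335 × 107 = 35.8 mm.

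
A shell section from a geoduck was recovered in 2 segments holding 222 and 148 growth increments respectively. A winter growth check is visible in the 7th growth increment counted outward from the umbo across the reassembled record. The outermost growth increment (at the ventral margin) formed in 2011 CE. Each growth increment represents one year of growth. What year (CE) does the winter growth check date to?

1648 CE

Total growth increments = 222 + 148 = 370.
Between growth increment 7 and the ventral margin there are 370 − 7 = 363 growth increments.
2011 − 363 = 1648 CE.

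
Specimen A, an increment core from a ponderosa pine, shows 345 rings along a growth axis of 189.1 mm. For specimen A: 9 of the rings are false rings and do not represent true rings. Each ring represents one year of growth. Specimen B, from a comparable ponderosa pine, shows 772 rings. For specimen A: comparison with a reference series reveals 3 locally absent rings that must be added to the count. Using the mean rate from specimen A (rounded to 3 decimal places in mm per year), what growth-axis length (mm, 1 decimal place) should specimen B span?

430.8 mm

Specimen A: after corrections the count is 345 − 9 + 3 = 339 rings.
A: Extension rate ≈ 189.1 / 339 = 0.558 mm per year.
Length of B = 0.558 × 772 = 430.8 mm.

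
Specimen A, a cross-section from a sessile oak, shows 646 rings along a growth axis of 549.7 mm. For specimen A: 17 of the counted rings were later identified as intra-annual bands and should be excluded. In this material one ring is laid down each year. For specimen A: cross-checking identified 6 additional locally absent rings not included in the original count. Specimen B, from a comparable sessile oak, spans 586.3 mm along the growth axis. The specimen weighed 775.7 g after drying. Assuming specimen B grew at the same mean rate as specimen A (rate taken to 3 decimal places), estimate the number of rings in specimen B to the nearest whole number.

Specimen A: after corrections the count is 646 − 17 + 6 = 635 rings.
A: 549.7 mm over 635 years gives 549.7 / 635 ≈ 0.866 mm/yr.
Specimen B: 586.3 mm / 0.866 mm per year = 677.02 years ≈ 677 rings.

677 rings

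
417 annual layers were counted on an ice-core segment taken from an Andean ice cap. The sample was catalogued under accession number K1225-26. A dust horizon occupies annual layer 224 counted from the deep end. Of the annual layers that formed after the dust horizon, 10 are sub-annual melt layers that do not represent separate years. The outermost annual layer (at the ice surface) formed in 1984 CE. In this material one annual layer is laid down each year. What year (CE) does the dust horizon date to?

1801 CE

Between annual layer 224 and the ice surface there are 417 − 224 = 193 annual layers.
193 − 10 false = 183 true annual layers after the dust horizon.
The annual layer at the ice surface is 1984 CE, so the dust horizon dates to 1984 − 183 = 1801 CE.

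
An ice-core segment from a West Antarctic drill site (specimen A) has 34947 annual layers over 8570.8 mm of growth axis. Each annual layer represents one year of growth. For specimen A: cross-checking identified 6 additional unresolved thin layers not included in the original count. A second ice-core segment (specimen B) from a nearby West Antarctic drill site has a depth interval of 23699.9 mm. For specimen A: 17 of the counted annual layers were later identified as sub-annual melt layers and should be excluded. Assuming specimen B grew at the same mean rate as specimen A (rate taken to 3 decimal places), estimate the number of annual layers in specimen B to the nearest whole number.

Specimen A: after corrections the count is 34947 − 17 + 6 = 34936 annual layers.
A: Mean rate = 8570.8 mm / 34936 years ≈ 0.245 mm/year.
Specimen B: 23699.9 mm / 0.245 mm per year = 96734.29 years ≈ 96734 annual layers.

96734 annual layers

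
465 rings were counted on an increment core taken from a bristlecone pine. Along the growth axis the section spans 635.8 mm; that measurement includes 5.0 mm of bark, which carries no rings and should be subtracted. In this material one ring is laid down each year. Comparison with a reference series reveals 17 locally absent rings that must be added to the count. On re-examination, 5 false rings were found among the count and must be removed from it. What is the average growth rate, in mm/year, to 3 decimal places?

True ring count = 465 − 5 + 17 = 477.
Removing the 5.0 mm offcut leaves 635.8 − 5.0 = 630.8 mm.
630.8 mm over 477 years gives 630.8 / 477 ≈ 1.322 mm/year.

1.322 mm/year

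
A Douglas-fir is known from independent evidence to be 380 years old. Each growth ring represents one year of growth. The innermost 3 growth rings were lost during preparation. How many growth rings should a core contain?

One growth ring per year gives 380 growth rings over 380 years.
380 − 3 missed = 377 growth rings expected in the prepared section.

377 growth rings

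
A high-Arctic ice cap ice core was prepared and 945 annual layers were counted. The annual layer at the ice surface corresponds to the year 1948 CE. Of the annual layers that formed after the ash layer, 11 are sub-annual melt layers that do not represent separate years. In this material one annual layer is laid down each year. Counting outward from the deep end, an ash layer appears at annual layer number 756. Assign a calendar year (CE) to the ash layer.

1770 CE

945 − 756 = 189 annual layers lie beyond the ash layer toward the ice surface.
189 − 11 false = 178 true annual layers after the ash layer.
The annual layer at the ice surface is 1948 CE, so the ash layer dates to 1948 − 178 = 1770 CE.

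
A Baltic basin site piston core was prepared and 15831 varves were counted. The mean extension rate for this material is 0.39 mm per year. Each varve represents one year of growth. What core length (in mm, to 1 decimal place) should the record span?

15831 years of growth are recorded.
Predicted length = 0.39 mm/year × 15831 years = 6174.1 mm.

6174.1 mm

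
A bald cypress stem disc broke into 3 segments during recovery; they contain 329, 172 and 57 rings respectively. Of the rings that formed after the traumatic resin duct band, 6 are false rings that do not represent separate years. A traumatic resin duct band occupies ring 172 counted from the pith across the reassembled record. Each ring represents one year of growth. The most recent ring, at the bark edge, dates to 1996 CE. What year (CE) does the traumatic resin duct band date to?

1616 CE

Total rings = 329 + 172 + 57 = 558.
Between ring 172 and the bark edge there are 558 − 172 = 386 rings.
Excluding 6 false rings: 386 − 6 = 380.
The ring at the bark edge is 1996 CE, so the traumatic resin duct band dates to 1996 − 380 = 1616 CE.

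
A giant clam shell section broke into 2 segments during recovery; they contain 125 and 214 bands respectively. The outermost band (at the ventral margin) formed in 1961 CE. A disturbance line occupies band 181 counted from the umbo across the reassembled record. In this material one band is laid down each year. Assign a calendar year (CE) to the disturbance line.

1803 CE

Total bands = 125 + 214 = 339.
The disturbance line sits at band 181 from the umbo, so 339 − 181 = 158 bands formed after it.
The band at the ventral margin is 1961 CE, so the disturbance line dates to 1961 − 158 = 1803 CE.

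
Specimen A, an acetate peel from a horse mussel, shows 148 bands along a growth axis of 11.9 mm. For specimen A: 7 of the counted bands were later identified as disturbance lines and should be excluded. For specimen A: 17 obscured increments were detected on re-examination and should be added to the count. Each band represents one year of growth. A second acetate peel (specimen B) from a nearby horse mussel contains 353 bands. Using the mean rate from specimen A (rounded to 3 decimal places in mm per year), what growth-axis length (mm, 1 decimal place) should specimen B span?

Specimen A: true band count = 148 − 7 + 17 = 158.
A: Extension rate ≈ 11.9 / 158 = 0.075 mm per year.
B's length ≈ 0.075 × 353 = 26.5 mm.

26.5 mm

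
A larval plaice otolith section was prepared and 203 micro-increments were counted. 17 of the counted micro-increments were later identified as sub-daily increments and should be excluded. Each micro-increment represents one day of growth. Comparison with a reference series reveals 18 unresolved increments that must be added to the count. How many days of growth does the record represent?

204 days

True micro-increment count = 203 − 17 + 18 = 204.
At one micro-increment per day, that is 204 days.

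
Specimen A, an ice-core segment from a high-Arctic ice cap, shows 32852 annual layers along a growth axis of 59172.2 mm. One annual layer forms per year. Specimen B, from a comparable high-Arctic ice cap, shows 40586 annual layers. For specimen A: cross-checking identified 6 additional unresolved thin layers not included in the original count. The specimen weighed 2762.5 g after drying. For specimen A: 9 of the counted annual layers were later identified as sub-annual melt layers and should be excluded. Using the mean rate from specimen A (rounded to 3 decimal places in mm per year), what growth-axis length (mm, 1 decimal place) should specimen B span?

73095.4 mm

Specimen A: adjusted count: 32852 − 9 + 6 = 32849 annual layers.
A: Mean rate = 59172.2 mm / 32849 years ≈ 1.801 mm/year.
Length of B = 1.801 × 40586 = 73095.4 mm.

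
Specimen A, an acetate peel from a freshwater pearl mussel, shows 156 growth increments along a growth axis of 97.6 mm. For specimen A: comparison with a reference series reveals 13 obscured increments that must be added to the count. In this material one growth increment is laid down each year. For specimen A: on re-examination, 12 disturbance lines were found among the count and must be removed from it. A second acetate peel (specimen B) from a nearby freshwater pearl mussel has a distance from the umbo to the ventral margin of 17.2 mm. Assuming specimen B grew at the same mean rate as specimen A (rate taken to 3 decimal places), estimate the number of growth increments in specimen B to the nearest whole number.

Specimen A: true growth increment count = 156 − 12 + 13 = 157.
A: Mean rate = 97.6 mm / 157 years ≈ 0.622 mm per year.
For B, 17.2 / 0.622 = 27.65 years ≈ 28 growth increments.

28 growth increments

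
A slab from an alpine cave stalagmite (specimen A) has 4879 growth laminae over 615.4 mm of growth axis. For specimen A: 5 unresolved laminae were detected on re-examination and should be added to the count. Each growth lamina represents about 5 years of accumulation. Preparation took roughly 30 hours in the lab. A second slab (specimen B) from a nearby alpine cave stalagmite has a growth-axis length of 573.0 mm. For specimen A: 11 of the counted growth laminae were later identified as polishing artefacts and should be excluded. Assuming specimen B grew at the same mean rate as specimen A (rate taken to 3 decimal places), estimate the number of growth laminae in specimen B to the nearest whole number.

Specimen A: adjusted count: 4879 − 11 + 5 = 4873 growth laminae.
Specimen A: multiplying by 5 years per growth lamina: 4873 × 5 = 24365 years.
A: Extension rate ≈ 615.4 / 24365 = 0.025 mm/yr.
Specimen B: 573.0 mm / 0.025 mm per year = 22920.00 years; at 5 years per growth lamina that is 22920.00 / 5 ≈ 4584 growth laminae.

4584 growth laminae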